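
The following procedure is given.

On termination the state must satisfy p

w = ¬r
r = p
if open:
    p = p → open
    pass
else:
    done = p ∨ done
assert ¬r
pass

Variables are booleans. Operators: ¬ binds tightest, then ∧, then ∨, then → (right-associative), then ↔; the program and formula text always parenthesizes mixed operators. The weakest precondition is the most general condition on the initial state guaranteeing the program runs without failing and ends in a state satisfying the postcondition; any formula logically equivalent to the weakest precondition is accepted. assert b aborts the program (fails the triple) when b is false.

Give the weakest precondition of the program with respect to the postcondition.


Working backward. After the program, p must hold.
Before skip: p
Before assert ¬r: (¬r) ∧ p
Then branch requires (¬r) ∧ (p → open); else branch requires (¬r) ∧ p.
Before the if: (open → ((¬r) ∧ (p → open))) ∧ ((¬open) → ((¬r) ∧ p))
Before r := p: (open → ((¬p) ∧ (p → open))) ∧ open
Before w := ¬r: (open → ((¬p) ∧ (p → open))) ∧ open
Answer: WP = (open → ((¬p) ∧ (p → open))) ∧ open


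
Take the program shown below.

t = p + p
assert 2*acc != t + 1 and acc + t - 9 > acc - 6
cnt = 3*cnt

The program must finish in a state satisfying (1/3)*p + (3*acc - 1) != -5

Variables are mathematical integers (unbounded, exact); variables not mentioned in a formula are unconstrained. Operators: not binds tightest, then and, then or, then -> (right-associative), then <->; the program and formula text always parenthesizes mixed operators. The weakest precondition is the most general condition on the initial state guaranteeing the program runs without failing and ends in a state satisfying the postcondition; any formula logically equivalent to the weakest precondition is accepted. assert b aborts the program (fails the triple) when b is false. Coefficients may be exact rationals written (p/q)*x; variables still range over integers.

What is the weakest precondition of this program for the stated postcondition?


Working backward. After the program, the postcondition (1/3)*p + (3*acc - 1) != -5 must hold; in canonical form it is 3*acc + (1/3)*p != -4.
Before cnt := 3*cnt: 3*acc + (1/3)*p != -4
Before assert 2*acc != t + 1 and acc + t - 9 > acc - 6: 2*acc != t + 1 and t > 3 and 3*acc + (1/3)*p != -4
Before t := p + p: 2*acc != 2*p + 1 and 2*p > 3 and 3*acc + (1/3)*p != -4
Answer: WP = 2*acc != 2*p + 1 and 2*p > 3 and 3*acc + (1/3)*p != -4


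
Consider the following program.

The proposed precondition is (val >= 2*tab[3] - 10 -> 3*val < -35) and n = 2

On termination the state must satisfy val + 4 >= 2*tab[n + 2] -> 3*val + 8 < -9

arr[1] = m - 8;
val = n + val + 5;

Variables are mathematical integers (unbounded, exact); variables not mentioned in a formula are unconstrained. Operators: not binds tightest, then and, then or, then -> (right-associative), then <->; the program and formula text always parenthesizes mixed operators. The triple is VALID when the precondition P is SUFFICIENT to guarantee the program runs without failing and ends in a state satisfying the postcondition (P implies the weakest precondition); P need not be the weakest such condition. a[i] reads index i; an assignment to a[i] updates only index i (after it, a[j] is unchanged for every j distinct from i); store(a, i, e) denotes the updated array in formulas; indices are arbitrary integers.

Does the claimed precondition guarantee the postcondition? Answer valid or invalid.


Working backward. After the program, the postcondition val + 4 >= 2*tab[n + 2] -> 3*val + 8 < -9 must hold; in canonical form it is val >= 2*tab[n + 2] - 4 -> 3*val < -17.
Before val := n + val + 5: n + val >= 2*tab[n + 2] - 9 -> 3*n + 3*val < -32
Before arr[1] := m - 8: n + val >= 2*tab[n + 2] - 9 -> 3*n + 3*val < -32
The weakest precondition is n + val >= 2*tab[n + 2] - 9 -> 3*n + 3*val < -32.
Check whether (val >= 2*tab[3] - 10 -> 3*val < -35) and n = 2 implies it.
Countermodel: at the initial state n = 2, tab = {[3] = 6, [4] = 0, elsewhere 6}, val = 1, the precondition holds but the weakest precondition fails.
Answer: invalid


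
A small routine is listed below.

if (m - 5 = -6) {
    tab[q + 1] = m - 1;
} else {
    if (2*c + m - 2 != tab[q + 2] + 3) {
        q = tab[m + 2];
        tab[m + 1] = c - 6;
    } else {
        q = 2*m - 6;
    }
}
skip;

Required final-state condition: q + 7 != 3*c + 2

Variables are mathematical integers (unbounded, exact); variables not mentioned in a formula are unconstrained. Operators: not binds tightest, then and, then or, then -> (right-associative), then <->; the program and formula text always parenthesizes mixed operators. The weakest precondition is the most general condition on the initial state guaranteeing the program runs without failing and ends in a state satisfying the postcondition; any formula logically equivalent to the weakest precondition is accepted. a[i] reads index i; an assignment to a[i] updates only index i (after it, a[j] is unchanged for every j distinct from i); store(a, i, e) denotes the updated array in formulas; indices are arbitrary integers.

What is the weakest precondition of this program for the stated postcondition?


Working backward. After the program, the postcondition q + 7 != 3*c + 2 must hold; in canonical form it is q != 3*c - 5.
Before skip: q != 3*c - 5
Then branch requires q != 3*c - 5; else branch requires (2*c + m != tab[q + 2] + 5 -> tab[m + 2] != 3*c - 5) and ((not (2*c + m != tab[q + 2] + 5)) -> 2*m != 3*c + 1).
Before the if: (m = -1 -> q != 3*c - 5) and ((not (m = -1)) -> ((2*c + m != tab[q + 2] + 5 -> tab[m + 2] != 3*c - 5) and ((not (2*c + m != tab[q + 2] + 5)) -> 2*m != 3*c + 1)))
Answer: WP = (m = -1 -> q != 3*c - 5) and ((not (m = -1)) -> ((2*c + m != tab[q + 2] + 5 -> tab[m + 2] != 3*c - 5) and ((not (2*c + m != tab[q + 2] + 5)) -> 2*m != 3*c + 1)))


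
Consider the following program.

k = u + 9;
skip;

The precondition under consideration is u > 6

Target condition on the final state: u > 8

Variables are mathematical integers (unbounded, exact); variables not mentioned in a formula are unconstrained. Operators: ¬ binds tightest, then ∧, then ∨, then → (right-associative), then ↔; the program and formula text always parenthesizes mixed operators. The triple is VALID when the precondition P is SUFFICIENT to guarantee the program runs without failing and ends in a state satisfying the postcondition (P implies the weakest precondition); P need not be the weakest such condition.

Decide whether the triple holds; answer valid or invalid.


Working backward. After the program, u > 8 must hold.
Before skip: u > 8
Before k := u + 9: u > 8
The weakest precondition is u > 8.
Check whether u > 6 implies it.
Countermodel: at the initial state u = 7, the precondition holds but the weakest precondition fails.
Answer: invalid


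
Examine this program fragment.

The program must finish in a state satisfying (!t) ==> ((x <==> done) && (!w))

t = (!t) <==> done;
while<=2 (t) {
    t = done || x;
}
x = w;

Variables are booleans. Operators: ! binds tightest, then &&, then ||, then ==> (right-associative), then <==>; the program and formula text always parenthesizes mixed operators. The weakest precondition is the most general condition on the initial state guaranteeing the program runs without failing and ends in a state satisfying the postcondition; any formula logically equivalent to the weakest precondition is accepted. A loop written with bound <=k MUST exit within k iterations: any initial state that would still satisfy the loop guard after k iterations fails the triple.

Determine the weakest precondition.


Working backward. After the program, (!t) ==> ((x <==> done) && (!w)) must hold.
Before x := w: (!t) ==> ((w <==> done) && (!w))
Before the loop (bound <=2), unroll the exhaustion recursion (WP_0 = exit-now case; WP_j = one more guarded iteration, up to j = 2):
  WP_0: (!t) && ((!t) ==> ((w <==> done) && (!w)))
  WP_1: (t ==> ((!(done || x)) && ((!(done || x)) ==> ((w <==> done) && (!w))))) && ((!t) ==> ((!t) ==> ((w <==> done) && (!w))))
  WP_2: (t ==> (((done || x) ==> ((!(done || x)) && ((!(done || x)) ==> ((w <==> done) && (!w))))) && ((!(done || x)) ==> ((!(done || x)) ==> ((w <==> done) && (!w)))))) && ((!t) ==> ((!t) ==> ((w <==> done) && (!w))))
So before the loop: (t ==> (((done || x) ==> ((!(done || x)) && ((!(done || x)) ==> ((w <==> done) && (!w))))) && ((!(done || x)) ==> ((!(done || x)) ==> ((w <==> done) && (!w)))))) && ((!t) ==> ((!t) ==> ((w <==> done) && (!w))))
Before t := (!t) <==> done: (((!t) <==> done) ==> (((done || x) ==> ((!(done || x)) && ((!(done || x)) ==> ((w <==> done) && (!w))))) && ((!(done || x)) ==> ((!(done || x)) ==> ((w <==> done) && (!w)))))) && ((!((!t) <==> done)) ==> ((!((!t) <==> done)) ==> ((w <==> done) && (!w))))
Answer: WP = (((!t) <==> done) ==> (((done || x) ==> ((!(done || x)) && ((!(done || x)) ==> ((w <==> done) && (!w))))) && ((!(done || x)) ==> ((!(done || x)) ==> ((w <==> done) && (!w)))))) && ((!((!t) <==> done)) ==> ((!((!t) <==> done)) ==> ((w <==> done) && (!w))))


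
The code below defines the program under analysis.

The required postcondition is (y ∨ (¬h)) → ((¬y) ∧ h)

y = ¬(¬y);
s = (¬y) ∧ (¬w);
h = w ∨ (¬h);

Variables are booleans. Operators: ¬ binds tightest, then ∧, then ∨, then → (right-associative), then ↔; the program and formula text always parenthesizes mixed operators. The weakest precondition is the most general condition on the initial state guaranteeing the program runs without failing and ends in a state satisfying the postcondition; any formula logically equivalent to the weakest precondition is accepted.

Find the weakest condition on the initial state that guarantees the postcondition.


Working backward. After the program, (y ∨ (¬h)) → ((¬y) ∧ h) must hold.
Before h := w ∨ (¬h): (y ∨ (¬(w ∨ (¬h)))) → ((¬y) ∧ (w ∨ (¬h)))
Before s := (¬y) ∧ (¬w): (y ∨ (¬(w ∨ (¬h)))) → ((¬y) ∧ (w ∨ (¬h)))
Before y := ¬(¬y): (y ∨ (¬(w ∨ (¬h)))) → ((¬y) ∧ (w ∨ (¬h)))
Answer: WP = (y ∨ (¬(w ∨ (¬h)))) → ((¬y) ∧ (w ∨ (¬h)))


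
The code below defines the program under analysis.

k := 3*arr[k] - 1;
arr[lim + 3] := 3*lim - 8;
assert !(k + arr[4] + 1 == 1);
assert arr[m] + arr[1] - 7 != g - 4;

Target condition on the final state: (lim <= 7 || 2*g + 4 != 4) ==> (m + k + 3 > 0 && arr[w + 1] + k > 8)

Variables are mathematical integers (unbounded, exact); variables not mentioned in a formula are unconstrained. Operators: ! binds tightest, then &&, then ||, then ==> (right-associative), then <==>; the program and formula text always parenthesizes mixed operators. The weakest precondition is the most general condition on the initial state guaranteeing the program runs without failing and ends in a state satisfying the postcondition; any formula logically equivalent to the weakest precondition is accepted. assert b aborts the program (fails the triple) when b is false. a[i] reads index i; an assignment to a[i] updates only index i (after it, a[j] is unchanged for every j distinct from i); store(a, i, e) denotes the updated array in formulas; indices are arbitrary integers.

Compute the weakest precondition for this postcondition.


Working backward. After the program, the postcondition (lim <= 7 || 2*g + 4 != 4) ==> (m + k + 3 > 0 && arr[w + 1] + k > 8) must hold; in canonical form it is (lim <= 7 || 2*g != 0) ==> (k + m > -3 && arr[w + 1] + k > 8).
Before assert arr[m] + arr[1] - 7 != g - 4: arr[1] + arr[m] != g + 3 && ((lim <= 7 || 2*g != 0) ==> (k + m > -3 && arr[w + 1] + k > 8))
Before assert !(k + arr[4] + 1 == 1): (!(arr[4] + k == 0)) && arr[1] + arr[m] != g + 3 && ((lim <= 7 || 2*g != 0) ==> (k + m > -3 && arr[w + 1] + k > 8))
Before arr[lim + 3] := 3*lim - 8: (!(store(arr, lim + 3, 3*lim - 8)[4] + k == 0)) && store(arr, lim + 3, 3*lim - 8)[1] + store(arr, lim + 3, 3*lim - 8)[m] != g + 3 && ((lim <= 7 || 2*g != 0) ==> (k + m > -3 && store(arr, lim + 3, 3*lim - 8)[w + 1] + k > 8))
Before k := 3*arr[k] - 1: (!(3*arr[k] + store(arr, lim + 3, 3*lim - 8)[4] == 1)) && store(arr, lim + 3, 3*lim - 8)[1] + store(arr, lim + 3, 3*lim - 8)[m] != g + 3 && ((lim <= 7 || 2*g != 0) ==> (3*arr[k] + m > -2 && 3*arr[k] + store(arr, lim + 3, 3*lim - 8)[w + 1] > 9))
Answer: WP = (!(3*arr[k] + store(arr, lim + 3, 3*lim - 8)[4] == 1)) && store(arr, lim + 3, 3*lim - 8)[1] + store(arr, lim + 3, 3*lim - 8)[m] != g + 3 && ((lim <= 7 || 2*g != 0) ==> (3*arr[k] + m > -2 && 3*arr[k] + store(arr, lim + 3, 3*lim - 8)[w + 1] > 9))


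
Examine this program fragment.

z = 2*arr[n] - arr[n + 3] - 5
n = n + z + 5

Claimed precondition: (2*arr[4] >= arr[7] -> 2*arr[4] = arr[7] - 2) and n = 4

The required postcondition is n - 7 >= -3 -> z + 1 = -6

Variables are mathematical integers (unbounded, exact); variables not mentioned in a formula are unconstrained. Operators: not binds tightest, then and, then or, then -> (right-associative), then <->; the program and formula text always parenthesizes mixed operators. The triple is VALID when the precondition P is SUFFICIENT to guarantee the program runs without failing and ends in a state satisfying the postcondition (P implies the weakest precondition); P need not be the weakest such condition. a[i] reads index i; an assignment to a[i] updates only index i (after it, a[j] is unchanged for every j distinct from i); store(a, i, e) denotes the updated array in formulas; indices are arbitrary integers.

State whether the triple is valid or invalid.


Working backward. After the program, the postcondition n - 7 >= -3 -> z + 1 = -6 must hold; in canonical form it is n >= 4 -> z = -7.
Before n := n + z + 5: n + z >= -1 -> z = -7
Before z := 2*arr[n] - arr[n + 3] - 5: 2*arr[n] + n >= arr[n + 3] + 4 -> 2*arr[n] = arr[n + 3] - 2
The weakest precondition is 2*arr[n] + n >= arr[n + 3] + 4 -> 2*arr[n] = arr[n + 3] - 2.
Check whether (2*arr[4] >= arr[7] -> 2*arr[4] = arr[7] - 2) and n = 4 implies it.
Every state satisfying the precondition satisfies the weakest precondition: the implication holds.
Answer: valid


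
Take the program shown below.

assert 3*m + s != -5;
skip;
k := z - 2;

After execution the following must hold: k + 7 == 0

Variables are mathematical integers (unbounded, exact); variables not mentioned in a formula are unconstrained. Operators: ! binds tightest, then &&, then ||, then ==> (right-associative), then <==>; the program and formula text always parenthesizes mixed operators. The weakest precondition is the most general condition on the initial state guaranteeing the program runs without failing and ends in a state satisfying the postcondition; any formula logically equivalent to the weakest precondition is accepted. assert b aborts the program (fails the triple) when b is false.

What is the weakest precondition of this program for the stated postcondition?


Working backward. After the program, the postcondition k + 7 == 0 must hold; in canonical form it is k == -7.
Before k := z - 2: z == -5
Before skip: z == -5
Before assert 3*m + s != -5: 3*m + s != -5 && z == -5
Answer: WP = 3*m + s != -5 && z == -5


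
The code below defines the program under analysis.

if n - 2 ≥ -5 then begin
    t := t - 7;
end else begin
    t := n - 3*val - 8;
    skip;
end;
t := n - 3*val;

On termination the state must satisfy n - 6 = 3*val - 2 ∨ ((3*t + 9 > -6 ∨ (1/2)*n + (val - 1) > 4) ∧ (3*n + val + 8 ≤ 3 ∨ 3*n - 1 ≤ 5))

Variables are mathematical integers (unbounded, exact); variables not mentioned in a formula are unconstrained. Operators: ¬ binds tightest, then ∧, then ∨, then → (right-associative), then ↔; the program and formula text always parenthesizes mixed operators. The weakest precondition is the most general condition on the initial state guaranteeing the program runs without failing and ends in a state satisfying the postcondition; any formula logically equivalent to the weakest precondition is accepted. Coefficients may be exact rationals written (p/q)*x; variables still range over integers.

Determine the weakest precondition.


Working backward. After the program, the postcondition n - 6 = 3*val - 2 ∨ ((3*t + 9 > -6 ∨ (1/2)*n + (val - 1) > 4) ∧ (3*n + val + 8 ≤ 3 ∨ 3*n - 1 ≤ 5)) must hold; in canonical form it is n = 3*val + 4 ∨ ((3*t > -15 ∨ (1/2)*n + val > 5) ∧ (3*n + val ≤ -5 ∨ 3*n ≤ 6)).
Before t := n - 3*val: n = 3*val + 4 ∨ ((3*n > 9*val - 15 ∨ (1/2)*n + val > 5) ∧ (3*n + val ≤ -5 ∨ 3*n ≤ 6))
Then branch requires n = 3*val + 4 ∨ ((3*n > 9*val - 15 ∨ (1/2)*n + val > 5) ∧ (3*n + val ≤ -5 ∨ 3*n ≤ 6)); else branch requires n = 3*val + 4 ∨ ((3*n > 9*val - 15 ∨ (1/2)*n + val > 5) ∧ (3*n + val ≤ -5 ∨ 3*n ≤ 6)).
Before the if: (n ≥ -3 → (n = 3*val + 4 ∨ ((3*n > 9*val - 15 ∨ (1/2)*n + val > 5) ∧ (3*n + val ≤ -5 ∨ 3*n ≤ 6)))) ∧ ((¬(n ≥ -3)) → (n = 3*val + 4 ∨ ((3*n > 9*val - 15 ∨ (1/2)*n + val > 5) ∧ (3*n + val ≤ -5 ∨ 3*n ≤ 6))))
Answer: WP = (n ≥ -3 → (n = 3*val + 4 ∨ ((3*n > 9*val - 15 ∨ (1/2)*n + val > 5) ∧ (3*n + val ≤ -5 ∨ 3*n ≤ 6)))) ∧ ((¬(n ≥ -3)) → (n = 3*val + 4 ∨ ((3*n > 9*val - 15 ∨ (1/2)*n + val > 5) ∧ (3*n + val ≤ -5 ∨ 3*n ≤ 6))))


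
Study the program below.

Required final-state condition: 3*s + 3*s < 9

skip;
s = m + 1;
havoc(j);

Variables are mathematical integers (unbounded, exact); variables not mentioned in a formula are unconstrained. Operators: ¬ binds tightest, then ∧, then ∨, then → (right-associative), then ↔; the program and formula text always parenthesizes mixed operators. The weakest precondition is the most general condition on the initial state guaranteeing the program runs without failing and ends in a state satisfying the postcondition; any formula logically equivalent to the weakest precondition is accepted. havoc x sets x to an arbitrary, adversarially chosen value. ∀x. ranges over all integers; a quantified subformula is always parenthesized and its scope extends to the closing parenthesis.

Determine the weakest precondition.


Working backward. After the program, the postcondition 3*s + 3*s < 9 must hold; in canonical form it is 6*s < 9.
Before havoc j: 6*s < 9
Before s := m + 1: 6*m < 3
Before skip: 6*m < 3
Answer: WP = 6*m < 3


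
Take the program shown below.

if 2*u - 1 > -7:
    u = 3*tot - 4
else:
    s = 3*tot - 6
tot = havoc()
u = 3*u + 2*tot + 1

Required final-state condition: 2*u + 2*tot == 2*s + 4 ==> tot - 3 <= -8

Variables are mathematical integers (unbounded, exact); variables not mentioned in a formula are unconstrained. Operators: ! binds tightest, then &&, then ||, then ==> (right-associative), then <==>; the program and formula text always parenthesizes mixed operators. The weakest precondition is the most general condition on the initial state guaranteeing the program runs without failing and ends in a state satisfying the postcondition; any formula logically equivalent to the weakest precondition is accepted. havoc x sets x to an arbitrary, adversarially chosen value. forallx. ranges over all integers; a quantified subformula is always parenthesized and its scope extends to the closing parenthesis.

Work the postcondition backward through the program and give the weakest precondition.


Working backward. After the program, the postcondition 2*u + 2*tot == 2*s + 4 ==> tot - 3 <= -8 must hold; in canonical form it is 2*tot + 2*u == 2*s + 4 ==> tot <= -5.
Before u := 3*u + 2*tot + 1: 6*tot + 6*u == 2*s + 2 ==> tot <= -5
Before havoc tot: forall tot_1. (6*tot_1 + 6*u == 2*s + 2 ==> tot_1 <= -5)
Then branch requires forall tot_1. (18*tot + 6*tot_1 == 2*s + 26 ==> tot_1 <= -5); else branch requires forall tot_1. (6*tot_1 + 6*u == 6*tot - 10 ==> tot_1 <= -5).
Before the if: (2*u > -6 ==> (forall tot_1. (18*tot + 6*tot_1 == 2*s + 26 ==> tot_1 <= -5))) && ((!(2*u > -6)) ==> (forall tot_1. (6*tot_1 + 6*u == 6*tot - 10 ==> tot_1 <= -5)))
Answer: WP = (2*u > -6 ==> (forall tot_1. (18*tot + 6*tot_1 == 2*s + 26 ==> tot_1 <= -5))) && ((!(2*u > -6)) ==> (forall tot_1. (6*tot_1 + 6*u == 6*tot - 10 ==> tot_1 <= -5)))


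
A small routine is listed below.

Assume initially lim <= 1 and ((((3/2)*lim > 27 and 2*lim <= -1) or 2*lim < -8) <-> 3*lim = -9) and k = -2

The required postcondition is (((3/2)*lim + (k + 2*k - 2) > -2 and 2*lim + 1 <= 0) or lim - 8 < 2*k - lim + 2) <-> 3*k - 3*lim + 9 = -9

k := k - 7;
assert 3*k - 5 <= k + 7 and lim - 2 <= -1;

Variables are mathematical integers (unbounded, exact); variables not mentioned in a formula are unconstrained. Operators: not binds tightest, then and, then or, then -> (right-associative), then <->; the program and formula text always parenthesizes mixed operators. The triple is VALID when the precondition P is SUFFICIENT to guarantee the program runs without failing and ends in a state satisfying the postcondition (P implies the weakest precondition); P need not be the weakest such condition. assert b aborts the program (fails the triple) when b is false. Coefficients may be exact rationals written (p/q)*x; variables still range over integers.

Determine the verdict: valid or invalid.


Working backward. After the program, the postcondition (((3/2)*lim + (k + 2*k - 2) > -2 and 2*lim + 1 <= 0) or lim - 8 < 2*k - lim + 2) <-> 3*k - 3*lim + 9 = -9 must hold; in canonical form it is ((3*k + (3/2)*lim > 0 and 2*lim <= -1) or 2*lim < 2*k + 10) <-> 3*k = 3*lim - 18.
Before assert 3*k - 5 <= k + 7 and lim - 2 <= -1: 2*k <= 12 and lim <= 1 and (((3*k + (3/2)*lim > 0 and 2*lim <= -1) or 2*lim < 2*k + 10) <-> 3*k = 3*lim - 18)
Before k := k - 7: 2*k <= 26 and lim <= 1 and (((3*k + (3/2)*lim > 21 and 2*lim <= -1) or 2*lim < 2*k - 4) <-> 3*k = 3*lim + 3)
The weakest precondition is 2*k <= 26 and lim <= 1 and (((3*k + (3/2)*lim > 21 and 2*lim <= -1) or 2*lim < 2*k - 4) <-> 3*k = 3*lim + 3).
Check whether lim <= 1 and ((((3/2)*lim > 27 and 2*lim <= -1) or 2*lim < -8) <-> 3*lim = -9) and k = -2 implies it.
Every state satisfying the precondition satisfies the weakest precondition: the implication holds.
Answer: valid


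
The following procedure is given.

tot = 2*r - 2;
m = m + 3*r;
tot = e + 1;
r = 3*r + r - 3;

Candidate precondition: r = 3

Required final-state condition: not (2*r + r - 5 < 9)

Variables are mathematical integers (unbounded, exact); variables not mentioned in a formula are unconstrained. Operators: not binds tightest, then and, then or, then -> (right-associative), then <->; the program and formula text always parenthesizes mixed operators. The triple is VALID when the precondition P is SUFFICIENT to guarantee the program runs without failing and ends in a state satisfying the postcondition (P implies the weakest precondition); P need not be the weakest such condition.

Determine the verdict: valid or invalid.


Working backward. After the program, the postcondition not (2*r + r - 5 < 9) must hold; in canonical form it is not (3*r < 14).
Before r := 3*r + r - 3: not (12*r < 23)
Before tot := e + 1: not (12*r < 23)
Before m := m + 3*r: not (12*r < 23)
Before tot := 2*r - 2: not (12*r < 23)
The weakest precondition is not (12*r < 23).
Check whether r = 3 implies it.
Every state satisfying the precondition satisfies the weakest precondition: the implication holds.
Answer: valid


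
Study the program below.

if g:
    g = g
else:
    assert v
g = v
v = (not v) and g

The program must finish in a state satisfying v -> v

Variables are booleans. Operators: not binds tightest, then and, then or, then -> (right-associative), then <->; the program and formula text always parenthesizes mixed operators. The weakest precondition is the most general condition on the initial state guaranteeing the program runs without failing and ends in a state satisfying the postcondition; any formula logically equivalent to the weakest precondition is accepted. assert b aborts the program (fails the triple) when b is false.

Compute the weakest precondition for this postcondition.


Working backward. After the program, the postcondition v -> v must hold; in canonical form it is true.
Before v := (not v) and g: true
Before g := v: true
Then branch requires true; else branch requires v.
Before the if: (not g) -> v
Answer: WP = (not g) -> v


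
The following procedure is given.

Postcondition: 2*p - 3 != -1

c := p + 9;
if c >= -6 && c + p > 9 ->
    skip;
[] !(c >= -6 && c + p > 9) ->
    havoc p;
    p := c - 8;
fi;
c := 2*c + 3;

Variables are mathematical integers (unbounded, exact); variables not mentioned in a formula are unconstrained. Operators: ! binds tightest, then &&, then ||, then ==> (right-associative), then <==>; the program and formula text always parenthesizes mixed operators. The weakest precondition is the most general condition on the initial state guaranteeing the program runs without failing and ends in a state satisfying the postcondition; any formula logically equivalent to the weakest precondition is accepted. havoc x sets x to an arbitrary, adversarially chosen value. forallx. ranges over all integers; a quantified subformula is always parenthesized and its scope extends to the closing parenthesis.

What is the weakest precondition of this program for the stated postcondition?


Working backward. After the program, the postcondition 2*p - 3 != -1 must hold; in canonical form it is 2*p != 2.
Before c := 2*c + 3: 2*p != 2
Then branch requires 2*p != 2; else branch requires 2*c != 18.
Before the if: ((c >= -6 && c + p > 9) ==> 2*p != 2) && ((!(c >= -6 && c + p > 9)) ==> 2*c != 18)
Before c := p + 9: ((p >= -15 && 2*p > 0) ==> 2*p != 2) && ((!(p >= -15 && 2*p > 0)) ==> 2*p != 0)
Answer: WP = ((p >= -15 && 2*p > 0) ==> 2*p != 2) && ((!(p >= -15 && 2*p > 0)) ==> 2*p != 0)


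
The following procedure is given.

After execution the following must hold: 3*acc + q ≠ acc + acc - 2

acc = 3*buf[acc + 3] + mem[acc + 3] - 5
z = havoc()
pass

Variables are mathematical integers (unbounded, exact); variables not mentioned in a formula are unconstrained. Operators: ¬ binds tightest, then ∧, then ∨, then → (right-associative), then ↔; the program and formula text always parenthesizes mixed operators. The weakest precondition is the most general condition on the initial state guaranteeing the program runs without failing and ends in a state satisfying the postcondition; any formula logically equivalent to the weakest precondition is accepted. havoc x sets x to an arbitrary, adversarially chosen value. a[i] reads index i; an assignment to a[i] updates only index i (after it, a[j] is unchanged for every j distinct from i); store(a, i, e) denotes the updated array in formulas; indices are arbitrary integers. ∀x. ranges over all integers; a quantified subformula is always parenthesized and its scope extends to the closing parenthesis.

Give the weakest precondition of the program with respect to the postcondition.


Working backward. After the program, the postcondition 3*acc + q ≠ acc + acc - 2 must hold; in canonical form it is acc + q ≠ -2.
Before skip: acc + q ≠ -2
Before havoc z: acc + q ≠ -2
Before acc := 3*buf[acc + 3] + mem[acc + 3] - 5: 3*buf[acc + 3] + mem[acc + 3] + q ≠ 3
Answer: WP = 3*buf[acc + 3] + mem[acc + 3] + q ≠ 3


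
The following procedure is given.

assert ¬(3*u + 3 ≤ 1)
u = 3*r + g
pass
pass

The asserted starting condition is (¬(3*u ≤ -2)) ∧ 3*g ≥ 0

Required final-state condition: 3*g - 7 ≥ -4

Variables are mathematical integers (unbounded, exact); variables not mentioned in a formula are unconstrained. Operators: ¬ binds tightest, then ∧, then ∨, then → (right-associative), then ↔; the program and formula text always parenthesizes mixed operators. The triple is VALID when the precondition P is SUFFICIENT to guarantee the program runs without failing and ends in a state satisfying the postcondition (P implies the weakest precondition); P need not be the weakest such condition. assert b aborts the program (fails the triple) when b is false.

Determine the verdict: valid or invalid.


Working backward. After the program, the postcondition 3*g - 7 ≥ -4 must hold; in canonical form it is 3*g ≥ 3.
Before skip: 3*g ≥ 3
Before skip: 3*g ≥ 3
Before u := 3*r + g: 3*g ≥ 3
Before assert ¬(3*u + 3 ≤ 1): (¬(3*u ≤ -2)) ∧ 3*g ≥ 3
The weakest precondition is (¬(3*u ≤ -2)) ∧ 3*g ≥ 3.
Check whether (¬(3*u ≤ -2)) ∧ 3*g ≥ 0 implies it.
Countermodel: at the initial state g = 0, u = 0, the precondition holds but the weakest precondition fails.
Answer: invalid


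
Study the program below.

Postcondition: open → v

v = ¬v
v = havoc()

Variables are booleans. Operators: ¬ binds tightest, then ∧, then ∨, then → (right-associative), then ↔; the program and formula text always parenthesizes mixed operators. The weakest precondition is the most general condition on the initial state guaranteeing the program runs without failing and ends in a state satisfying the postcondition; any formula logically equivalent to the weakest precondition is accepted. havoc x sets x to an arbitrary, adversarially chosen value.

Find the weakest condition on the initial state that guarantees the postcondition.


Working backward. After the program, open → v must hold.
Before havoc v: ¬open
Before v := ¬v: ¬open
Answer: WP = ¬open


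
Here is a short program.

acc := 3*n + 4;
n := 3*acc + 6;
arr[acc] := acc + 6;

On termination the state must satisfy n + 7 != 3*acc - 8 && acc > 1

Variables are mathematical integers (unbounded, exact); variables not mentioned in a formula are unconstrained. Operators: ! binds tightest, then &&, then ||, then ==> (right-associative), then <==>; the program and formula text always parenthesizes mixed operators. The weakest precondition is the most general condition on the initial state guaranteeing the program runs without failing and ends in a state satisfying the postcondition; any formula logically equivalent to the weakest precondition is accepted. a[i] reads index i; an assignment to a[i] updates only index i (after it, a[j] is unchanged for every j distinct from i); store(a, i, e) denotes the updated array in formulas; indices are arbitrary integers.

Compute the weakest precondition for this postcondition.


Working backward. After the program, the postcondition n + 7 != 3*acc - 8 && acc > 1 must hold; in canonical form it is n != 3*acc - 15 && acc > 1.
Before arr[acc] := acc + 6: n != 3*acc - 15 && acc > 1
Before n := 3*acc + 6: acc > 1
Before acc := 3*n + 4: 3*n > -3
Answer: WP = 3*n > -3


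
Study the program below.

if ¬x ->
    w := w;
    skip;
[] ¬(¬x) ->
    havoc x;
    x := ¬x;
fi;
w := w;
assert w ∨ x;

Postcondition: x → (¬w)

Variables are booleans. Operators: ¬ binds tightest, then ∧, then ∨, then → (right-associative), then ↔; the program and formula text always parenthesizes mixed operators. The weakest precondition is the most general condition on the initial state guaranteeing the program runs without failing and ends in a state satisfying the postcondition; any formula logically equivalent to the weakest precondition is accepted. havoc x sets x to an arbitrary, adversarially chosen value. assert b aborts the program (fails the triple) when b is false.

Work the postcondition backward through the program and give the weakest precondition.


Working backward. After the program, x → (¬w) must hold.
Before assert w ∨ x: (w ∨ x) ∧ (x → (¬w))
Before w := w: (w ∨ x) ∧ (x → (¬w))
Then branch requires (w ∨ x) ∧ (x → (¬w)); else branch requires false.
Before the if: ((¬x) → ((w ∨ x) ∧ (x → (¬w)))) ∧ (¬x)
Answer: WP = ((¬x) → ((w ∨ x) ∧ (x → (¬w)))) ∧ (¬x)


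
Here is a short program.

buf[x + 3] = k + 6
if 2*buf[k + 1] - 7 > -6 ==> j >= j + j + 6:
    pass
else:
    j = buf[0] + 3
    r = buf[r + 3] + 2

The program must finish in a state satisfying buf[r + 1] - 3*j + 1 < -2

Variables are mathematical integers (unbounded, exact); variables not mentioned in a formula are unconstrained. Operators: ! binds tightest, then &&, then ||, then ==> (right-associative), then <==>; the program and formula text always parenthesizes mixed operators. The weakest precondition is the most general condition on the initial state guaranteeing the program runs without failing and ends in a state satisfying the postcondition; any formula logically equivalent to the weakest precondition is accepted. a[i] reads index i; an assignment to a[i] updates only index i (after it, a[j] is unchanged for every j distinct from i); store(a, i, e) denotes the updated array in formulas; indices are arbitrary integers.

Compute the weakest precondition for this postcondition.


Working backward. After the program, the postcondition buf[r + 1] - 3*j + 1 < -2 must hold; in canonical form it is buf[r + 1] < 3*j - 3.
Then branch requires buf[r + 1] < 3*j - 3; else branch requires buf[buf[r + 3] + 3] < 3*buf[0] + 6.
Before the if: ((2*buf[k + 1] > 1 ==> j <= -6) ==> buf[r + 1] < 3*j - 3) && ((!(2*buf[k + 1] > 1 ==> j <= -6)) ==> buf[buf[r + 3] + 3] < 3*buf[0] + 6)
Before buf[x + 3] := k + 6: ((2*store(buf, x + 3, k + 6)[k + 1] > 1 ==> j <= -6) ==> store(buf, x + 3, k + 6)[r + 1] < 3*j - 3) && ((!(2*store(buf, x + 3, k + 6)[k + 1] > 1 ==> j <= -6)) ==> store(buf, x + 3, k + 6)[store(buf, x + 3, k + 6)[r + 3] + 3] < 3*store(buf, x + 3, k + 6)[0] + 6)
Answer: WP = ((2*store(buf, x + 3, k + 6)[k + 1] > 1 ==> j <= -6) ==> store(buf, x + 3, k + 6)[r + 1] < 3*j - 3) && ((!(2*store(buf, x + 3, k + 6)[k + 1] > 1 ==> j <= -6)) ==> store(buf, x + 3, k + 6)[store(buf, x + 3, k + 6)[r + 3] + 3] < 3*store(buf, x + 3, k + 6)[0] + 6)


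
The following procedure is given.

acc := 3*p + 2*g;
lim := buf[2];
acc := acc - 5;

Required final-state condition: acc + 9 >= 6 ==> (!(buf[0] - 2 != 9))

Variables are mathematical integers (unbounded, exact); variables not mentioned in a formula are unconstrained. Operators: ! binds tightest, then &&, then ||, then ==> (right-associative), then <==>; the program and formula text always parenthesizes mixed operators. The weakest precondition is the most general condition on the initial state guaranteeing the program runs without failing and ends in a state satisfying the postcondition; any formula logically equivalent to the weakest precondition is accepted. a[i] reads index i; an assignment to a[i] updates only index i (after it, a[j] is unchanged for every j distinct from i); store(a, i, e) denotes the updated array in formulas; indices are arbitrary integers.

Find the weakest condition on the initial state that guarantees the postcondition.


Working backward. After the program, the postcondition acc + 9 >= 6 ==> (!(buf[0] - 2 != 9)) must hold; in canonical form it is acc >= -3 ==> (!(buf[0] != 11)).
Before acc := acc - 5: acc >= 2 ==> (!(buf[0] != 11))
Before lim := buf[2]: acc >= 2 ==> (!(buf[0] != 11))
Before acc := 3*p + 2*g: 2*g + 3*p >= 2 ==> (!(buf[0] != 11))
Answer: WP = 2*g + 3*p >= 2 ==> (!(buf[0] != 11))


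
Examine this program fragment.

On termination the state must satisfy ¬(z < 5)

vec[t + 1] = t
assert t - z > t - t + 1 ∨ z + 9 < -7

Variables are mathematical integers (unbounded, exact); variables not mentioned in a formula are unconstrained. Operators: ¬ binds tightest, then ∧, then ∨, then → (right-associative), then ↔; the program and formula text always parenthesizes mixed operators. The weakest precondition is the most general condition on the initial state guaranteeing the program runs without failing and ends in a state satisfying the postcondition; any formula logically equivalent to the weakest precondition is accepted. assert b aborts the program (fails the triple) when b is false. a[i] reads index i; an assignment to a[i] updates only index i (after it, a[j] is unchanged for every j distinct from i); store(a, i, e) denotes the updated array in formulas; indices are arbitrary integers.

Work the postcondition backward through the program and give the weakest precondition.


Working backward. After the program, ¬(z < 5) must hold.
Before assert t - z > t - t + 1 ∨ z + 9 < -7: (t > z + 1 ∨ z < -16) ∧ (¬(z < 5))
Before vec[t + 1] := t: (t > z + 1 ∨ z < -16) ∧ (¬(z < 5))
Answer: WP = (t > z + 1 ∨ z < -16) ∧ (¬(z < 5))


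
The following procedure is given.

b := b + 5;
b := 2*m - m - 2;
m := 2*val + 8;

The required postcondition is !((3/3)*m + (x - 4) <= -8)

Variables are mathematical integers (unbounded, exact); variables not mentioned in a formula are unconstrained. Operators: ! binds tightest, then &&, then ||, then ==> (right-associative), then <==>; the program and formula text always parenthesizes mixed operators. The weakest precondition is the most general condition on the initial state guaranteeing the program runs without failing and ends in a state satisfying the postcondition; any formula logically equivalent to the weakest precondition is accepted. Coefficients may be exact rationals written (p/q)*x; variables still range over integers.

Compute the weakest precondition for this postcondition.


Working backward. After the program, the postcondition !((3/3)*m + (x - 4) <= -8) must hold; in canonical form it is !(m + x <= -4).
Before m := 2*val + 8: !(2*val + x <= -12)
Before b := 2*m - m - 2: !(2*val + x <= -12)
Before b := b + 5: !(2*val + x <= -12)
Answer: WP = !(2*val + x <= -12)


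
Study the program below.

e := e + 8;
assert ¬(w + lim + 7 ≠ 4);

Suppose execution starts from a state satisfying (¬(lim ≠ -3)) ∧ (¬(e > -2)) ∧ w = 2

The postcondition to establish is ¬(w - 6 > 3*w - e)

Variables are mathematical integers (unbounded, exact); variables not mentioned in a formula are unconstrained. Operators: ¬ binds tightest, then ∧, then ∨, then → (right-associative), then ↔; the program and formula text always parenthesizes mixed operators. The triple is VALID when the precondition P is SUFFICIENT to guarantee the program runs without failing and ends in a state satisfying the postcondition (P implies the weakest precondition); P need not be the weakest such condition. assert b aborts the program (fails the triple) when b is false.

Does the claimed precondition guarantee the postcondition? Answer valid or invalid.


Working backward. After the program, the postcondition ¬(w - 6 > 3*w - e) must hold; in canonical form it is ¬(e > 2*w + 6).
Before assert ¬(w + lim + 7 ≠ 4): (¬(lim + w ≠ -3)) ∧ (¬(e > 2*w + 6))
Before e := e + 8: (¬(lim + w ≠ -3)) ∧ (¬(e > 2*w - 2))
The weakest precondition is (¬(lim + w ≠ -3)) ∧ (¬(e > 2*w - 2)).
Check whether (¬(lim ≠ -3)) ∧ (¬(e > -2)) ∧ w = 2 implies it.
Countermodel: at the initial state e = -2, lim = -3, w = 2, the precondition holds but the weakest precondition fails.
Answer: invalid


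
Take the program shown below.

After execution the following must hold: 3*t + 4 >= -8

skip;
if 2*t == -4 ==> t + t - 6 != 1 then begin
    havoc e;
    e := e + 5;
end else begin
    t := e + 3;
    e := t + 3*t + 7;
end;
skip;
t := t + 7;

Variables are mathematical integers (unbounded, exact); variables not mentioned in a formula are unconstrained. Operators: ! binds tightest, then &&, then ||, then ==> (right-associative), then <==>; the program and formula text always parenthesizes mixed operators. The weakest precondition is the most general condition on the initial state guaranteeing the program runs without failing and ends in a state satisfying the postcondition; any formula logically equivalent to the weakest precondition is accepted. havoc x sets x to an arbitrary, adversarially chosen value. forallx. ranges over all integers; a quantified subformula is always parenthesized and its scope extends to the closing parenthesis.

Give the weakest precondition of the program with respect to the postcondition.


Working backward. After the program, the postcondition 3*t + 4 >= -8 must hold; in canonical form it is 3*t >= -12.
Before t := t + 7: 3*t >= -33
Before skip: 3*t >= -33
Then branch requires 3*t >= -33; else branch requires 3*e >= -42.
Before the if: ((2*t == -4 ==> 2*t != 7) ==> 3*t >= -33) && ((!(2*t == -4 ==> 2*t != 7)) ==> 3*e >= -42)
Before skip: ((2*t == -4 ==> 2*t != 7) ==> 3*t >= -33) && ((!(2*t == -4 ==> 2*t != 7)) ==> 3*e >= -42)
Answer: WP = ((2*t == -4 ==> 2*t != 7) ==> 3*t >= -33) && ((!(2*t == -4 ==> 2*t != 7)) ==> 3*e >= -42)


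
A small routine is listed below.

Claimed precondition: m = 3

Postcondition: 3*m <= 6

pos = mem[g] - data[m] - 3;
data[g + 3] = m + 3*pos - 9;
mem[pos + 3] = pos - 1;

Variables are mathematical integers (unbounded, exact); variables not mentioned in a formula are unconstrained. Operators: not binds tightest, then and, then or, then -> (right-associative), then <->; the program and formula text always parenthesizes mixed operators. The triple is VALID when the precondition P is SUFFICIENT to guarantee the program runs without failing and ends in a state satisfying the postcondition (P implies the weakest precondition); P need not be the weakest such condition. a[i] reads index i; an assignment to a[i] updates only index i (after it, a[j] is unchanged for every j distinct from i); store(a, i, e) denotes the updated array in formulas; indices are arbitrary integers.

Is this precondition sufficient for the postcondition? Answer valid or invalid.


Working backward. After the program, 3*m <= 6 must hold.
Before mem[pos + 3] := pos - 1: 3*m <= 6
Before data[g + 3] := m + 3*pos - 9: 3*m <= 6
Before pos := mem[g] - data[m] - 3: 3*m <= 6
The weakest precondition is 3*m <= 6.
Check whether m = 3 implies it.
Countermodel: at the initial state m = 3, the precondition holds but the weakest precondition fails.
Answer: invalid
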